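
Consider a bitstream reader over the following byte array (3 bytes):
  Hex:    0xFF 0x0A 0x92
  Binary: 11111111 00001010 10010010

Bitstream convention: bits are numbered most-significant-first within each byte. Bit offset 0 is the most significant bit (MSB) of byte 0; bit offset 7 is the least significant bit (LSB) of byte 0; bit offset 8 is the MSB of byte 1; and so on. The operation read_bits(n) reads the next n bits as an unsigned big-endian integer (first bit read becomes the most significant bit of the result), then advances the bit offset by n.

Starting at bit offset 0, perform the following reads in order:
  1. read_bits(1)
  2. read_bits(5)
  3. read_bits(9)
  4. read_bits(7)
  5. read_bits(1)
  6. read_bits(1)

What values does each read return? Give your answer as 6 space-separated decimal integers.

Read 1: bits[0:1] width=1 -> value=1 (bin 1); offset now 1 = byte 0 bit 1; 23 bits remain
Read 2: bits[1:6] width=5 -> value=31 (bin 11111); offset now 6 = byte 0 bit 6; 18 bits remain
Read 3: bits[6:15] width=9 -> value=389 (bin 110000101); offset now 15 = byte 1 bit 7; 9 bits remain
Read 4: bits[15:22] width=7 -> value=36 (bin 0100100); offset now 22 = byte 2 bit 6; 2 bits remain
Read 5: bits[22:23] width=1 -> value=1 (bin 1); offset now 23 = byte 2 bit 7; 1 bits remain
Read 6: bits[23:24] width=1 -> value=0 (bin 0); offset now 24 = byte 3 bit 0; 0 bits remain

Answer: 1 31 389 36 1 0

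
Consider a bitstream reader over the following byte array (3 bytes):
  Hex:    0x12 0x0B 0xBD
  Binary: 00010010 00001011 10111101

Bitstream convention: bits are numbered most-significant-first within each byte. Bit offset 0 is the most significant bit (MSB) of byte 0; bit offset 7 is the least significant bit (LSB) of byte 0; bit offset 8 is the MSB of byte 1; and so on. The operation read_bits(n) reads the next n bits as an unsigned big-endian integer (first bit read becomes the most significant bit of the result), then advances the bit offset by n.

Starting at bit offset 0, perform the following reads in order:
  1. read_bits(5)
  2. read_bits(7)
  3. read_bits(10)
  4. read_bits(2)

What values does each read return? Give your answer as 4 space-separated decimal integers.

Read 1: bits[0:5] width=5 -> value=2 (bin 00010); offset now 5 = byte 0 bit 5; 19 bits remain
Read 2: bits[5:12] width=7 -> value=32 (bin 0100000); offset now 12 = byte 1 bit 4; 12 bits remain
Read 3: bits[12:22] width=10 -> value=751 (bin 1011101111); offset now 22 = byte 2 bit 6; 2 bits remain
Read 4: bits[22:24] width=2 -> value=1 (bin 01); offset now 24 = byte 3 bit 0; 0 bits remain

Answer: 2 32 751 1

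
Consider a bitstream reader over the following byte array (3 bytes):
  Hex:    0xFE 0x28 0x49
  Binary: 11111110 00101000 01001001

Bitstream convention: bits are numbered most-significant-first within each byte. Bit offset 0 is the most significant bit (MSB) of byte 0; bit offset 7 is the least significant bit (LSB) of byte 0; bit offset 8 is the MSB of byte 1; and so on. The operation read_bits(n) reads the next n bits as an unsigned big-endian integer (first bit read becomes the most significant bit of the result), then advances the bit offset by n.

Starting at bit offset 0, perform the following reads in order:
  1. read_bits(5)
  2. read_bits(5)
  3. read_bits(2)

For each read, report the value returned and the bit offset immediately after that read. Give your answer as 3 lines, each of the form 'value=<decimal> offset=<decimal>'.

Read 1: bits[0:5] width=5 -> value=31 (bin 11111); offset now 5 = byte 0 bit 5; 19 bits remain
Read 2: bits[5:10] width=5 -> value=24 (bin 11000); offset now 10 = byte 1 bit 2; 14 bits remain
Read 3: bits[10:12] width=2 -> value=2 (bin 10); offset now 12 = byte 1 bit 4; 12 bits remain

Answer: value=31 offset=5
value=24 offset=10
value=2 offset=12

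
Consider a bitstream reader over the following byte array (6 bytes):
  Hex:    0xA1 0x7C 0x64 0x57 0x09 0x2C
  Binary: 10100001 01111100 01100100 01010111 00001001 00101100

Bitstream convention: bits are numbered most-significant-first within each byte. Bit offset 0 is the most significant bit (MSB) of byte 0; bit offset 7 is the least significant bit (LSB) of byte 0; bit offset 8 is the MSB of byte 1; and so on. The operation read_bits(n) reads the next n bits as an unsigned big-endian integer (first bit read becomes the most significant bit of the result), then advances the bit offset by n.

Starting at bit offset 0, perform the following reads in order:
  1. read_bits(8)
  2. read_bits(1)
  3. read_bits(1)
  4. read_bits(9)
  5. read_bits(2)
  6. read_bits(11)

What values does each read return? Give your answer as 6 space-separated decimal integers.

Answer: 161 0 1 483 0 1111

Derivation:
Read 1: bits[0:8] width=8 -> value=161 (bin 10100001); offset now 8 = byte 1 bit 0; 40 bits remain
Read 2: bits[8:9] width=1 -> value=0 (bin 0); offset now 9 = byte 1 bit 1; 39 bits remain
Read 3: bits[9:10] width=1 -> value=1 (bin 1); offset now 10 = byte 1 bit 2; 38 bits remain
Read 4: bits[10:19] width=9 -> value=483 (bin 111100011); offset now 19 = byte 2 bit 3; 29 bits remain
Read 5: bits[19:21] width=2 -> value=0 (bin 00); offset now 21 = byte 2 bit 5; 27 bits remain
Read 6: bits[21:32] width=11 -> value=1111 (bin 10001010111); offset now 32 = byte 4 bit 0; 16 bits remain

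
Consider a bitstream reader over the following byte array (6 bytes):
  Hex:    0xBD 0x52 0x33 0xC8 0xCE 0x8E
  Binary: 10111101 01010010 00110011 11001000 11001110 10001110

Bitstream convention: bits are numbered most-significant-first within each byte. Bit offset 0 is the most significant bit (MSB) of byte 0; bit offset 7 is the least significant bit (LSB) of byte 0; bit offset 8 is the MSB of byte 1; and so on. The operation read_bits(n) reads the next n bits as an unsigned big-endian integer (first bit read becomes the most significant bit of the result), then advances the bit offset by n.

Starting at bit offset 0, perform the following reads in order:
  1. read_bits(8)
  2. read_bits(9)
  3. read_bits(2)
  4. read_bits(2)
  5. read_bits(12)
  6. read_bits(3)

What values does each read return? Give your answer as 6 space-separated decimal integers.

Answer: 189 164 1 2 1937 4

Derivation:
Read 1: bits[0:8] width=8 -> value=189 (bin 10111101); offset now 8 = byte 1 bit 0; 40 bits remain
Read 2: bits[8:17] width=9 -> value=164 (bin 010100100); offset now 17 = byte 2 bit 1; 31 bits remain
Read 3: bits[17:19] width=2 -> value=1 (bin 01); offset now 19 = byte 2 bit 3; 29 bits remain
Read 4: bits[19:21] width=2 -> value=2 (bin 10); offset now 21 = byte 2 bit 5; 27 bits remain
Read 5: bits[21:33] width=12 -> value=1937 (bin 011110010001); offset now 33 = byte 4 bit 1; 15 bits remain
Read 6: bits[33:36] width=3 -> value=4 (bin 100); offset now 36 = byte 4 bit 4; 12 bits remain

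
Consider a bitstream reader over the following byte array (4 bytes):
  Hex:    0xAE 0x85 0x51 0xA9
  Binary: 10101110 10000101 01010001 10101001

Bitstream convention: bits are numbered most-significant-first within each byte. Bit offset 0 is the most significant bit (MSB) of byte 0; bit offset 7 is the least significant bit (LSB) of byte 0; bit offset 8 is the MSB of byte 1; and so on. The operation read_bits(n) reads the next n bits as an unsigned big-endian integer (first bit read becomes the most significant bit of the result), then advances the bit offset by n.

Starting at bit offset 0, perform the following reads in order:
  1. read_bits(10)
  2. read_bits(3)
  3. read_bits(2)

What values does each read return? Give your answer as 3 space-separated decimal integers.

Read 1: bits[0:10] width=10 -> value=698 (bin 1010111010); offset now 10 = byte 1 bit 2; 22 bits remain
Read 2: bits[10:13] width=3 -> value=0 (bin 000); offset now 13 = byte 1 bit 5; 19 bits remain
Read 3: bits[13:15] width=2 -> value=2 (bin 10); offset now 15 = byte 1 bit 7; 17 bits remain

Answer: 698 0 2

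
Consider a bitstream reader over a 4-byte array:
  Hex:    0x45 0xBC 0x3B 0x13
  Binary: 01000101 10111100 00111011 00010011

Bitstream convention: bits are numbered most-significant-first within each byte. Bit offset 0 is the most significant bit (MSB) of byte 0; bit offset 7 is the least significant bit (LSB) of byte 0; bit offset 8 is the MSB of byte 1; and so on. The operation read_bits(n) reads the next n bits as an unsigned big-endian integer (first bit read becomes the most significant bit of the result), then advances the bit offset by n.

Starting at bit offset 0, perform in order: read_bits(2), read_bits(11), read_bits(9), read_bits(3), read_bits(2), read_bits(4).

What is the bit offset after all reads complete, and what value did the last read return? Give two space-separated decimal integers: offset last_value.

Answer: 31 9

Derivation:
Read 1: bits[0:2] width=2 -> value=1 (bin 01); offset now 2 = byte 0 bit 2; 30 bits remain
Read 2: bits[2:13] width=11 -> value=183 (bin 00010110111); offset now 13 = byte 1 bit 5; 19 bits remain
Read 3: bits[13:22] width=9 -> value=270 (bin 100001110); offset now 22 = byte 2 bit 6; 10 bits remain
Read 4: bits[22:25] width=3 -> value=6 (bin 110); offset now 25 = byte 3 bit 1; 7 bits remain
Read 5: bits[25:27] width=2 -> value=0 (bin 00); offset now 27 = byte 3 bit 3; 5 bits remain
Read 6: bits[27:31] width=4 -> value=9 (bin 1001); offset now 31 = byte 3 bit 7; 1 bits remain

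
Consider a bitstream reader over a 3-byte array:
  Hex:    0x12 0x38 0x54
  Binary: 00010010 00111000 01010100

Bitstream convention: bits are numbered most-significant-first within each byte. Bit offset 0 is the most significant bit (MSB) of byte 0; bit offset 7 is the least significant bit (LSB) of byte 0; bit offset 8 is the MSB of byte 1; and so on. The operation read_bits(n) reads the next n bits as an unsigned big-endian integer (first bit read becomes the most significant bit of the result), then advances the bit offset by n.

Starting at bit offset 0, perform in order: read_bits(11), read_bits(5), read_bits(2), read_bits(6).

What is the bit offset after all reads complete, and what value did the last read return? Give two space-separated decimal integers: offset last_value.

Read 1: bits[0:11] width=11 -> value=145 (bin 00010010001); offset now 11 = byte 1 bit 3; 13 bits remain
Read 2: bits[11:16] width=5 -> value=24 (bin 11000); offset now 16 = byte 2 bit 0; 8 bits remain
Read 3: bits[16:18] width=2 -> value=1 (bin 01); offset now 18 = byte 2 bit 2; 6 bits remain
Read 4: bits[18:24] width=6 -> value=20 (bin 010100); offset now 24 = byte 3 bit 0; 0 bits remain

Answer: 24 20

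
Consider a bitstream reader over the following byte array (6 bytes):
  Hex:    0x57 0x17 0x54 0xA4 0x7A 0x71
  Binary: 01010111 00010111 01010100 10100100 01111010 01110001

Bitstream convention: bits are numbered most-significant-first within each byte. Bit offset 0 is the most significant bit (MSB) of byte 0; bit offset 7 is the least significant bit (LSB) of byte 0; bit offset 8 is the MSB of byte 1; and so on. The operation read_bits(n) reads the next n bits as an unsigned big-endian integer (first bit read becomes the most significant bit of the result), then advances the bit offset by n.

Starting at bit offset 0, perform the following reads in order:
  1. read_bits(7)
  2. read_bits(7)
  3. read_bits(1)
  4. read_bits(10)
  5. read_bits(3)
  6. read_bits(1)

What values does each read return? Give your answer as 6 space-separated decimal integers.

Answer: 43 69 1 681 2 0

Derivation:
Read 1: bits[0:7] width=7 -> value=43 (bin 0101011); offset now 7 = byte 0 bit 7; 41 bits remain
Read 2: bits[7:14] width=7 -> value=69 (bin 1000101); offset now 14 = byte 1 bit 6; 34 bits remain
Read 3: bits[14:15] width=1 -> value=1 (bin 1); offset now 15 = byte 1 bit 7; 33 bits remain
Read 4: bits[15:25] width=10 -> value=681 (bin 1010101001); offset now 25 = byte 3 bit 1; 23 bits remain
Read 5: bits[25:28] width=3 -> value=2 (bin 010); offset now 28 = byte 3 bit 4; 20 bits remain
Read 6: bits[28:29] width=1 -> value=0 (bin 0); offset now 29 = byte 3 bit 5; 19 bits remain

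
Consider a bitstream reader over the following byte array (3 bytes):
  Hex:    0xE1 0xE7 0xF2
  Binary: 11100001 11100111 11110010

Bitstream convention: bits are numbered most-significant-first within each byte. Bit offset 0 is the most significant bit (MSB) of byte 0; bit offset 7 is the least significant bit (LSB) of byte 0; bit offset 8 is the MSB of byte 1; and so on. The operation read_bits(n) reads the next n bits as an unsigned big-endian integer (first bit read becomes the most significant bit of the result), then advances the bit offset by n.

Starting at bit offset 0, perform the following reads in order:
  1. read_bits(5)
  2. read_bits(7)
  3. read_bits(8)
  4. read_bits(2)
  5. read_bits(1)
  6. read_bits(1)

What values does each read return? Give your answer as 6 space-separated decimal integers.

Answer: 28 30 127 0 1 0

Derivation:
Read 1: bits[0:5] width=5 -> value=28 (bin 11100); offset now 5 = byte 0 bit 5; 19 bits remain
Read 2: bits[5:12] width=7 -> value=30 (bin 0011110); offset now 12 = byte 1 bit 4; 12 bits remain
Read 3: bits[12:20] width=8 -> value=127 (bin 01111111); offset now 20 = byte 2 bit 4; 4 bits remain
Read 4: bits[20:22] width=2 -> value=0 (bin 00); offset now 22 = byte 2 bit 6; 2 bits remain
Read 5: bits[22:23] width=1 -> value=1 (bin 1); offset now 23 = byte 2 bit 7; 1 bits remain
Read 6: bits[23:24] width=1 -> value=0 (bin 0); offset now 24 = byte 3 bit 0; 0 bits remain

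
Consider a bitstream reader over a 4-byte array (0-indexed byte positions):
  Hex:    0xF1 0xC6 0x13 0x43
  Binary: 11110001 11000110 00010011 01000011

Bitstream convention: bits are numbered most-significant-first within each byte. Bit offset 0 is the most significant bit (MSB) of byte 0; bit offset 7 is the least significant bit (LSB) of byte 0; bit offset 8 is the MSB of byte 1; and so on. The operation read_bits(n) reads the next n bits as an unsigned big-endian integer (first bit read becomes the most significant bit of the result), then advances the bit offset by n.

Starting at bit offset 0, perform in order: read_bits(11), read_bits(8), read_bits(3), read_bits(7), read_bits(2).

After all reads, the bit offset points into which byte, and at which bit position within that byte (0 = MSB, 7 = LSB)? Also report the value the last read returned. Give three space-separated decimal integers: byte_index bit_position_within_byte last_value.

Answer: 3 7 1

Derivation:
Read 1: bits[0:11] width=11 -> value=1934 (bin 11110001110); offset now 11 = byte 1 bit 3; 21 bits remain
Read 2: bits[11:19] width=8 -> value=48 (bin 00110000); offset now 19 = byte 2 bit 3; 13 bits remain
Read 3: bits[19:22] width=3 -> value=4 (bin 100); offset now 22 = byte 2 bit 6; 10 bits remain
Read 4: bits[22:29] width=7 -> value=104 (bin 1101000); offset now 29 = byte 3 bit 5; 3 bits remain
Read 5: bits[29:31] width=2 -> value=1 (bin 01); offset now 31 = byte 3 bit 7; 1 bits remain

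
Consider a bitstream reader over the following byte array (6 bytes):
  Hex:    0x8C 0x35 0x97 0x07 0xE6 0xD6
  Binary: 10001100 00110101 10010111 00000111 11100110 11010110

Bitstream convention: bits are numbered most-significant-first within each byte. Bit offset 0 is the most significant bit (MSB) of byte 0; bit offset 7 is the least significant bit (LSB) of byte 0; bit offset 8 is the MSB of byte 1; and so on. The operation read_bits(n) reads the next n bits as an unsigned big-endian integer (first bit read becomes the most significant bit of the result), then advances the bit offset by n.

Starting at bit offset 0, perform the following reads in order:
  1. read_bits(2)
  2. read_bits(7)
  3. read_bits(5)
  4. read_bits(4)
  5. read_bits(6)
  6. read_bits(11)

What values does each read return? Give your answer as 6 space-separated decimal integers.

Answer: 2 24 13 6 23 63

Derivation:
Read 1: bits[0:2] width=2 -> value=2 (bin 10); offset now 2 = byte 0 bit 2; 46 bits remain
Read 2: bits[2:9] width=7 -> value=24 (bin 0011000); offset now 9 = byte 1 bit 1; 39 bits remain
Read 3: bits[9:14] width=5 -> value=13 (bin 01101); offset now 14 = byte 1 bit 6; 34 bits remain
Read 4: bits[14:18] width=4 -> value=6 (bin 0110); offset now 18 = byte 2 bit 2; 30 bits remain
Read 5: bits[18:24] width=6 -> value=23 (bin 010111); offset now 24 = byte 3 bit 0; 24 bits remain
Read 6: bits[24:35] width=11 -> value=63 (bin 00000111111); offset now 35 = byte 4 bit 3; 13 bits remain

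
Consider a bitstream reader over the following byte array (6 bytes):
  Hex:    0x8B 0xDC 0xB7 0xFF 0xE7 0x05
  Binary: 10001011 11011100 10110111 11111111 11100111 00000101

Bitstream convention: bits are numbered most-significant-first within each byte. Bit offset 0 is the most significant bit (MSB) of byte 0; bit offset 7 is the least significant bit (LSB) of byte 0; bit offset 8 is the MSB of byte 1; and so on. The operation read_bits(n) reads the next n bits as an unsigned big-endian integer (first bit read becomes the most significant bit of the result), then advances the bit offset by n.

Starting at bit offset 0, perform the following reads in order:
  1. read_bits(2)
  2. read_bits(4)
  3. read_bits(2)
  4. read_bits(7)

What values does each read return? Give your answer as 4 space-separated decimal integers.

Read 1: bits[0:2] width=2 -> value=2 (bin 10); offset now 2 = byte 0 bit 2; 46 bits remain
Read 2: bits[2:6] width=4 -> value=2 (bin 0010); offset now 6 = byte 0 bit 6; 42 bits remain
Read 3: bits[6:8] width=2 -> value=3 (bin 11); offset now 8 = byte 1 bit 0; 40 bits remain
Read 4: bits[8:15] width=7 -> value=110 (bin 1101110); offset now 15 = byte 1 bit 7; 33 bits remain

Answer: 2 2 3 110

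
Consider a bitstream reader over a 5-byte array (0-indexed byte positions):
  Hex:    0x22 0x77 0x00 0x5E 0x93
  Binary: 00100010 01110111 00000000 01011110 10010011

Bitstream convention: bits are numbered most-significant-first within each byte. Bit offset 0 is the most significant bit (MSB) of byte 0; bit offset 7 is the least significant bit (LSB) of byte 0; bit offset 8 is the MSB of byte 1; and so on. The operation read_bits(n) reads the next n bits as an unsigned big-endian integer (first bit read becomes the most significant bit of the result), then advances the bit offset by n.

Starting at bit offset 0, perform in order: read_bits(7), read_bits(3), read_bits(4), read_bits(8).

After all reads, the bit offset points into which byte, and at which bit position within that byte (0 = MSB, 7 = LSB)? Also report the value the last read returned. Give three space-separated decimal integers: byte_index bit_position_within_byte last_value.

Read 1: bits[0:7] width=7 -> value=17 (bin 0010001); offset now 7 = byte 0 bit 7; 33 bits remain
Read 2: bits[7:10] width=3 -> value=1 (bin 001); offset now 10 = byte 1 bit 2; 30 bits remain
Read 3: bits[10:14] width=4 -> value=13 (bin 1101); offset now 14 = byte 1 bit 6; 26 bits remain
Read 4: bits[14:22] width=8 -> value=192 (bin 11000000); offset now 22 = byte 2 bit 6; 18 bits remain

Answer: 2 6 192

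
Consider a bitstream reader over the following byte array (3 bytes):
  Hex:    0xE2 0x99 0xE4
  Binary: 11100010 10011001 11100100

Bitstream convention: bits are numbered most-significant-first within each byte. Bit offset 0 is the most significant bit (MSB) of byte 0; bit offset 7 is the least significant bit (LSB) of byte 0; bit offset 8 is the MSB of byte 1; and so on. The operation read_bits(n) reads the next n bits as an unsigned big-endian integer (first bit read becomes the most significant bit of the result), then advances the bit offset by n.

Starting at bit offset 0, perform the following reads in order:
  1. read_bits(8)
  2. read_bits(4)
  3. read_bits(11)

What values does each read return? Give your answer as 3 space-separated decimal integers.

Answer: 226 9 1266

Derivation:
Read 1: bits[0:8] width=8 -> value=226 (bin 11100010); offset now 8 = byte 1 bit 0; 16 bits remain
Read 2: bits[8:12] width=4 -> value=9 (bin 1001); offset now 12 = byte 1 bit 4; 12 bits remain
Read 3: bits[12:23] width=11 -> value=1266 (bin 10011110010); offset now 23 = byte 2 bit 7; 1 bits remain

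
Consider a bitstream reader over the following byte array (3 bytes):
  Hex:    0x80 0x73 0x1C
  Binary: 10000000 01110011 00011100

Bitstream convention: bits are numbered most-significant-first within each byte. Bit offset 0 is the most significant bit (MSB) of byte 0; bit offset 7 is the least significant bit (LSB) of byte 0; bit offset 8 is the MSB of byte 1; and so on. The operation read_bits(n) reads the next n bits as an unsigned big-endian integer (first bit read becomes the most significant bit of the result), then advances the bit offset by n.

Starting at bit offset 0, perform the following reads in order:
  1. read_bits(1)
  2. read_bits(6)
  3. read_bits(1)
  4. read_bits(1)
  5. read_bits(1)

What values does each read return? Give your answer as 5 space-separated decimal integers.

Read 1: bits[0:1] width=1 -> value=1 (bin 1); offset now 1 = byte 0 bit 1; 23 bits remain
Read 2: bits[1:7] width=6 -> value=0 (bin 000000); offset now 7 = byte 0 bit 7; 17 bits remain
Read 3: bits[7:8] width=1 -> value=0 (bin 0); offset now 8 = byte 1 bit 0; 16 bits remain
Read 4: bits[8:9] width=1 -> value=0 (bin 0); offset now 9 = byte 1 bit 1; 15 bits remain
Read 5: bits[9:10] width=1 -> value=1 (bin 1); offset now 10 = byte 1 bit 2; 14 bits remain

Answer: 1 0 0 0 1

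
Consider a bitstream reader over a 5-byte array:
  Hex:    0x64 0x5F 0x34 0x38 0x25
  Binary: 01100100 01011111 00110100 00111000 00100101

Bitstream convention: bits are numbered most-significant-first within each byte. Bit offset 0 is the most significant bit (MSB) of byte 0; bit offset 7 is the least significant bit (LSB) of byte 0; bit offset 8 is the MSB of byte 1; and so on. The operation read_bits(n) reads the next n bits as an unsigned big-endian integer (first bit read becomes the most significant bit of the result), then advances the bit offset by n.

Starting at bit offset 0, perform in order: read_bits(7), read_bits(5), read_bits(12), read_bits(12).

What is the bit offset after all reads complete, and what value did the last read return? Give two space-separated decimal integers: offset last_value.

Read 1: bits[0:7] width=7 -> value=50 (bin 0110010); offset now 7 = byte 0 bit 7; 33 bits remain
Read 2: bits[7:12] width=5 -> value=5 (bin 00101); offset now 12 = byte 1 bit 4; 28 bits remain
Read 3: bits[12:24] width=12 -> value=3892 (bin 111100110100); offset now 24 = byte 3 bit 0; 16 bits remain
Read 4: bits[24:36] width=12 -> value=898 (bin 001110000010); offset now 36 = byte 4 bit 4; 4 bits remain

Answer: 36 898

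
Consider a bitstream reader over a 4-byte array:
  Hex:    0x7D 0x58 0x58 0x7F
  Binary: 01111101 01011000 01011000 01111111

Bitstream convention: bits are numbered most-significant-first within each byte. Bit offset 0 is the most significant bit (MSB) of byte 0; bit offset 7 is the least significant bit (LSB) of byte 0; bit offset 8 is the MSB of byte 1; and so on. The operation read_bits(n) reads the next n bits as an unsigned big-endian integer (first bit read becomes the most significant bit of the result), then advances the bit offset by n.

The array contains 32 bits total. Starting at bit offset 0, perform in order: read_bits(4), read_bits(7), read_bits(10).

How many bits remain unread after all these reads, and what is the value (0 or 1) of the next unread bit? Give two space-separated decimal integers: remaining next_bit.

Read 1: bits[0:4] width=4 -> value=7 (bin 0111); offset now 4 = byte 0 bit 4; 28 bits remain
Read 2: bits[4:11] width=7 -> value=106 (bin 1101010); offset now 11 = byte 1 bit 3; 21 bits remain
Read 3: bits[11:21] width=10 -> value=779 (bin 1100001011); offset now 21 = byte 2 bit 5; 11 bits remain

Answer: 11 0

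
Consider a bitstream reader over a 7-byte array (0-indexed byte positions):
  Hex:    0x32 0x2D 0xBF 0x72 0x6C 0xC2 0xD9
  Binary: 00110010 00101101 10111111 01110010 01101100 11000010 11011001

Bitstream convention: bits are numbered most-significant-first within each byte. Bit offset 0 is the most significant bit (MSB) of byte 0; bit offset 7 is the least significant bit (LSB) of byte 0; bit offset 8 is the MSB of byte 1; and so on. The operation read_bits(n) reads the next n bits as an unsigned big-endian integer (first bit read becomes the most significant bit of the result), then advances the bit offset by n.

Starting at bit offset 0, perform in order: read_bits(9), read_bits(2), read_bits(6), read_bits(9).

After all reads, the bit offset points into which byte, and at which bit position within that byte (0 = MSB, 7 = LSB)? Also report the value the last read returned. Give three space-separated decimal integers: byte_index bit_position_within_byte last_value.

Answer: 3 2 253

Derivation:
Read 1: bits[0:9] width=9 -> value=100 (bin 001100100); offset now 9 = byte 1 bit 1; 47 bits remain
Read 2: bits[9:11] width=2 -> value=1 (bin 01); offset now 11 = byte 1 bit 3; 45 bits remain
Read 3: bits[11:17] width=6 -> value=27 (bin 011011); offset now 17 = byte 2 bit 1; 39 bits remain
Read 4: bits[17:26] width=9 -> value=253 (bin 011111101); offset now 26 = byte 3 bit 2; 30 bits remain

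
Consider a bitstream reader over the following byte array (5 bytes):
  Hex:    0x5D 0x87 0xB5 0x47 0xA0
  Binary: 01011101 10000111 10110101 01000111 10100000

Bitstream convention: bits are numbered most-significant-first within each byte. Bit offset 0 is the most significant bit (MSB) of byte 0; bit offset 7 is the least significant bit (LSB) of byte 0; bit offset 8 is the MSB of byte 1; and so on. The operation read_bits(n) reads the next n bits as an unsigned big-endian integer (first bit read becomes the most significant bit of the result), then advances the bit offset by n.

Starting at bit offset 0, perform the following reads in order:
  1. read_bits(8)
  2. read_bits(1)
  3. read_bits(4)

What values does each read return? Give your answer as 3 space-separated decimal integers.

Read 1: bits[0:8] width=8 -> value=93 (bin 01011101); offset now 8 = byte 1 bit 0; 32 bits remain
Read 2: bits[8:9] width=1 -> value=1 (bin 1); offset now 9 = byte 1 bit 1; 31 bits remain
Read 3: bits[9:13] width=4 -> value=0 (bin 0000); offset now 13 = byte 1 bit 5; 27 bits remain

Answer: 93 1 0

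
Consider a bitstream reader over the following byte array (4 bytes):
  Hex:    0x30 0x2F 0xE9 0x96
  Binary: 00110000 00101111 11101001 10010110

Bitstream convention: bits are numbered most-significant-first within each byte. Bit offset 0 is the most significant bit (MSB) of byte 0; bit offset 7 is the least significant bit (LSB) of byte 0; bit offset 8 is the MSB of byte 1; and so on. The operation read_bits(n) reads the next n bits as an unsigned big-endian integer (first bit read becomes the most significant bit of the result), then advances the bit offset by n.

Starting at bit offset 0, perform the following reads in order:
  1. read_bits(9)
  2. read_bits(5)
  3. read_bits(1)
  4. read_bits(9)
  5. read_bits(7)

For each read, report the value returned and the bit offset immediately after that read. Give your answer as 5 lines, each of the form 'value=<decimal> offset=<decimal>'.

Answer: value=96 offset=9
value=11 offset=14
value=1 offset=15
value=489 offset=24
value=75 offset=31

Derivation:
Read 1: bits[0:9] width=9 -> value=96 (bin 001100000); offset now 9 = byte 1 bit 1; 23 bits remain
Read 2: bits[9:14] width=5 -> value=11 (bin 01011); offset now 14 = byte 1 bit 6; 18 bits remain
Read 3: bits[14:15] width=1 -> value=1 (bin 1); offset now 15 = byte 1 bit 7; 17 bits remain
Read 4: bits[15:24] width=9 -> value=489 (bin 111101001); offset now 24 = byte 3 bit 0; 8 bits remain
Read 5: bits[24:31] width=7 -> value=75 (bin 1001011); offset now 31 = byte 3 bit 7; 1 bits remain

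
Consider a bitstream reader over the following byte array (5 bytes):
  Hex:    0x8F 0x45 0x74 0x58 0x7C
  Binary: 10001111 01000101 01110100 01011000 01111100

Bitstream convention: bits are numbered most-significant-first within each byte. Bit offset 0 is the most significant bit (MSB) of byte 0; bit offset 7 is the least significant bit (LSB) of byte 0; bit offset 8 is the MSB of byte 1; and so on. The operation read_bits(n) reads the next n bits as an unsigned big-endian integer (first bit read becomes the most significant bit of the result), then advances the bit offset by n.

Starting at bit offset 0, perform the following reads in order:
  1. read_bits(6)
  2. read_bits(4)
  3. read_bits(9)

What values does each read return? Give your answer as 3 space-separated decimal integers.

Read 1: bits[0:6] width=6 -> value=35 (bin 100011); offset now 6 = byte 0 bit 6; 34 bits remain
Read 2: bits[6:10] width=4 -> value=13 (bin 1101); offset now 10 = byte 1 bit 2; 30 bits remain
Read 3: bits[10:19] width=9 -> value=43 (bin 000101011); offset now 19 = byte 2 bit 3; 21 bits remain

Answer: 35 13 43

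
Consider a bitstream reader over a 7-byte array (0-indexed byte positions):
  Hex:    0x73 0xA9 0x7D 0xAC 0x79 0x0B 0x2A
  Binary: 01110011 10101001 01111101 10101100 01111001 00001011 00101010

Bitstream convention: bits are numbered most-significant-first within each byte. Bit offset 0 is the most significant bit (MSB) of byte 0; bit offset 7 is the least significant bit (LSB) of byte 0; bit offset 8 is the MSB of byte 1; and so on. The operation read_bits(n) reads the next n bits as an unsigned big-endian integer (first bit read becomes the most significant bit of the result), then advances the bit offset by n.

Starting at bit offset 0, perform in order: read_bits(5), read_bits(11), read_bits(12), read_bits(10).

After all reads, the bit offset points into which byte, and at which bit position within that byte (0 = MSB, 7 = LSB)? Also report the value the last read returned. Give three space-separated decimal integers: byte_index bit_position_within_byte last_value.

Answer: 4 6 798

Derivation:
Read 1: bits[0:5] width=5 -> value=14 (bin 01110); offset now 5 = byte 0 bit 5; 51 bits remain
Read 2: bits[5:16] width=11 -> value=937 (bin 01110101001); offset now 16 = byte 2 bit 0; 40 bits remain
Read 3: bits[16:28] width=12 -> value=2010 (bin 011111011010); offset now 28 = byte 3 bit 4; 28 bits remain
Read 4: bits[28:38] width=10 -> value=798 (bin 1100011110); offset now 38 = byte 4 bit 6; 18 bits remain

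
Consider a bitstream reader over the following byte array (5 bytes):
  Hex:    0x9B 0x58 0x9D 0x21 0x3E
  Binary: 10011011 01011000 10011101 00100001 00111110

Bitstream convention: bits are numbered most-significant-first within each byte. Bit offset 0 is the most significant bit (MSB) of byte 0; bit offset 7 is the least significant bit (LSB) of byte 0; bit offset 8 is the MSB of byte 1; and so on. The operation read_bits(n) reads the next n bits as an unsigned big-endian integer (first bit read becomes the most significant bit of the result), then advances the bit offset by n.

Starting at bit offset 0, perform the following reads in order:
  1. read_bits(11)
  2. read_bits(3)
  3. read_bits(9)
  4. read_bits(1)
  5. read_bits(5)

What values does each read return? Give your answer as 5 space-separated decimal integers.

Answer: 1242 6 78 1 4

Derivation:
Read 1: bits[0:11] width=11 -> value=1242 (bin 10011011010); offset now 11 = byte 1 bit 3; 29 bits remain
Read 2: bits[11:14] width=3 -> value=6 (bin 110); offset now 14 = byte 1 bit 6; 26 bits remain
Read 3: bits[14:23] width=9 -> value=78 (bin 001001110); offset now 23 = byte 2 bit 7; 17 bits remain
Read 4: bits[23:24] width=1 -> value=1 (bin 1); offset now 24 = byte 3 bit 0; 16 bits remain
Read 5: bits[24:29] width=5 -> value=4 (bin 00100); offset now 29 = byte 3 bit 5; 11 bits remain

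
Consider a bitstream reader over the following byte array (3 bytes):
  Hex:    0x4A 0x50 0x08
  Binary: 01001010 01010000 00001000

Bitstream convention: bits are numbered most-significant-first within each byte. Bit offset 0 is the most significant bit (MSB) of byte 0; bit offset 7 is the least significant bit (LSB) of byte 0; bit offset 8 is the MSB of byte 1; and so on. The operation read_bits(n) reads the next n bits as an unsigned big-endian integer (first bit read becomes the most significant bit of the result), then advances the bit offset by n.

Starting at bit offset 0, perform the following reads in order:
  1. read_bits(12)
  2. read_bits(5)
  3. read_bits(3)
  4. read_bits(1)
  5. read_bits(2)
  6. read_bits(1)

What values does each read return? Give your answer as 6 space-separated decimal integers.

Answer: 1189 0 0 1 0 0

Derivation:
Read 1: bits[0:12] width=12 -> value=1189 (bin 010010100101); offset now 12 = byte 1 bit 4; 12 bits remain
Read 2: bits[12:17] width=5 -> value=0 (bin 00000); offset now 17 = byte 2 bit 1; 7 bits remain
Read 3: bits[17:20] width=3 -> value=0 (bin 000); offset now 20 = byte 2 bit 4; 4 bits remain
Read 4: bits[20:21] width=1 -> value=1 (bin 1); offset now 21 = byte 2 bit 5; 3 bits remain
Read 5: bits[21:23] width=2 -> value=0 (bin 00); offset now 23 = byte 2 bit 7; 1 bits remain
Read 6: bits[23:24] width=1 -> value=0 (bin 0); offset now 24 = byte 3 bit 0; 0 bits remain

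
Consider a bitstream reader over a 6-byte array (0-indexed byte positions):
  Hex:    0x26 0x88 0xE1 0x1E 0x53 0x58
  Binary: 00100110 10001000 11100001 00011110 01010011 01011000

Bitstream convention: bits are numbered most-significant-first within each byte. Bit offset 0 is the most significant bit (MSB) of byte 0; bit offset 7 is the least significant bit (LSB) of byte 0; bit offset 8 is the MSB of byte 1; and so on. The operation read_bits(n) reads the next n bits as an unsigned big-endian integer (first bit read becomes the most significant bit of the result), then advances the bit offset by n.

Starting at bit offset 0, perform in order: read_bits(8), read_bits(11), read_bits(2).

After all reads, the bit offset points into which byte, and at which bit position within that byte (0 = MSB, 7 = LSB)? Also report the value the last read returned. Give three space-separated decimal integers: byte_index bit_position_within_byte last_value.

Answer: 2 5 0

Derivation:
Read 1: bits[0:8] width=8 -> value=38 (bin 00100110); offset now 8 = byte 1 bit 0; 40 bits remain
Read 2: bits[8:19] width=11 -> value=1095 (bin 10001000111); offset now 19 = byte 2 bit 3; 29 bits remain
Read 3: bits[19:21] width=2 -> value=0 (bin 00); offset now 21 = byte 2 bit 5; 27 bits remain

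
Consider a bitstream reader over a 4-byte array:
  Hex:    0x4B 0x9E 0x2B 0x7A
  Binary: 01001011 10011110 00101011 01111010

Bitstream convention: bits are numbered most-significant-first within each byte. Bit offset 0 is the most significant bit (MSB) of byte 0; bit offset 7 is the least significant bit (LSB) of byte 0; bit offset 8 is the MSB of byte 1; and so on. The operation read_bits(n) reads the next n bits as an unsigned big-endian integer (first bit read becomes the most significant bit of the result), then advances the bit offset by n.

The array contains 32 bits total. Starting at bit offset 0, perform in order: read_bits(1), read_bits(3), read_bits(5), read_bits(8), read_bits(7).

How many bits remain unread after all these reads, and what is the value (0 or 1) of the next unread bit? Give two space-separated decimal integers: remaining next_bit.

Answer: 8 0

Derivation:
Read 1: bits[0:1] width=1 -> value=0 (bin 0); offset now 1 = byte 0 bit 1; 31 bits remain
Read 2: bits[1:4] width=3 -> value=4 (bin 100); offset now 4 = byte 0 bit 4; 28 bits remain
Read 3: bits[4:9] width=5 -> value=23 (bin 10111); offset now 9 = byte 1 bit 1; 23 bits remain
Read 4: bits[9:17] width=8 -> value=60 (bin 00111100); offset now 17 = byte 2 bit 1; 15 bits remain
Read 5: bits[17:24] width=7 -> value=43 (bin 0101011); offset now 24 = byte 3 bit 0; 8 bits remain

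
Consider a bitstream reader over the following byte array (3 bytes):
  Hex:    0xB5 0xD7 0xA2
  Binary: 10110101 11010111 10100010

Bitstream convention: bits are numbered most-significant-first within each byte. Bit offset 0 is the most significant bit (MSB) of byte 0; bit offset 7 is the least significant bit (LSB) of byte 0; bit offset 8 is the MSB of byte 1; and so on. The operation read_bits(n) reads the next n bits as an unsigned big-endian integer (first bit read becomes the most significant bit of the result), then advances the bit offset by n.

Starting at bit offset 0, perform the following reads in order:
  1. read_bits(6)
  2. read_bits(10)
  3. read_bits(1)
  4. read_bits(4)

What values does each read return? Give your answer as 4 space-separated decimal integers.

Read 1: bits[0:6] width=6 -> value=45 (bin 101101); offset now 6 = byte 0 bit 6; 18 bits remain
Read 2: bits[6:16] width=10 -> value=471 (bin 0111010111); offset now 16 = byte 2 bit 0; 8 bits remain
Read 3: bits[16:17] width=1 -> value=1 (bin 1); offset now 17 = byte 2 bit 1; 7 bits remain
Read 4: bits[17:21] width=4 -> value=4 (bin 0100); offset now 21 = byte 2 bit 5; 3 bits remain

Answer: 45 471 1 4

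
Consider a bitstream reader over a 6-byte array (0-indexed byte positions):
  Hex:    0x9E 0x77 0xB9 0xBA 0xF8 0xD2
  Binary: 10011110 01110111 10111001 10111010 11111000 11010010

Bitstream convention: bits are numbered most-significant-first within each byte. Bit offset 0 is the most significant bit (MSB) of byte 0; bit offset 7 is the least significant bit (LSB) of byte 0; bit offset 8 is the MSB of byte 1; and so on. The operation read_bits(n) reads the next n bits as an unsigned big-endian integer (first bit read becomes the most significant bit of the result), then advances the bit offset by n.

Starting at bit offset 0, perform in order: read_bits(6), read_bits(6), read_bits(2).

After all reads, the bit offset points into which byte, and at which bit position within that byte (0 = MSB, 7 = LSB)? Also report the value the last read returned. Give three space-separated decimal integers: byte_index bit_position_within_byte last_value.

Answer: 1 6 1

Derivation:
Read 1: bits[0:6] width=6 -> value=39 (bin 100111); offset now 6 = byte 0 bit 6; 42 bits remain
Read 2: bits[6:12] width=6 -> value=39 (bin 100111); offset now 12 = byte 1 bit 4; 36 bits remain
Read 3: bits[12:14] width=2 -> value=1 (bin 01); offset now 14 = byte 1 bit 6; 34 bits remain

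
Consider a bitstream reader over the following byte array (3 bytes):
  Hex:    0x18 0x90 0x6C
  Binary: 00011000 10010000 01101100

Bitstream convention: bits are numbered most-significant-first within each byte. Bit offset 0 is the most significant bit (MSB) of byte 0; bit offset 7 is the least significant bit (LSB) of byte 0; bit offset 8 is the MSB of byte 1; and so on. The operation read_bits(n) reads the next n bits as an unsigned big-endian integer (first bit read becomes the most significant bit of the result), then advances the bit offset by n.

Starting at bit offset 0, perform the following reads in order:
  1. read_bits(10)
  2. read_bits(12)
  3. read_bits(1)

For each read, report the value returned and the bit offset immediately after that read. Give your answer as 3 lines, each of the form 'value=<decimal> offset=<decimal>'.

Answer: value=98 offset=10
value=1051 offset=22
value=0 offset=23

Derivation:
Read 1: bits[0:10] width=10 -> value=98 (bin 0001100010); offset now 10 = byte 1 bit 2; 14 bits remain
Read 2: bits[10:22] width=12 -> value=1051 (bin 010000011011); offset now 22 = byte 2 bit 6; 2 bits remain
Read 3: bits[22:23] width=1 -> value=0 (bin 0); offset now 23 = byte 2 bit 7; 1 bits remain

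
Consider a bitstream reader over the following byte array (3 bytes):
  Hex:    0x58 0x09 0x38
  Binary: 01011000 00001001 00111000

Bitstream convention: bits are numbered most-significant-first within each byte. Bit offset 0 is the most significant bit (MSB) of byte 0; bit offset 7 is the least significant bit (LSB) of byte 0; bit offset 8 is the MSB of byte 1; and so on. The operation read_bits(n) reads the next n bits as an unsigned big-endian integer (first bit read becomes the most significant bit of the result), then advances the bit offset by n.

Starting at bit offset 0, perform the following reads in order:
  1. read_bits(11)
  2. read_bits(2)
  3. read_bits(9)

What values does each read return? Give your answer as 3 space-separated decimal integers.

Read 1: bits[0:11] width=11 -> value=704 (bin 01011000000); offset now 11 = byte 1 bit 3; 13 bits remain
Read 2: bits[11:13] width=2 -> value=1 (bin 01); offset now 13 = byte 1 bit 5; 11 bits remain
Read 3: bits[13:22] width=9 -> value=78 (bin 001001110); offset now 22 = byte 2 bit 6; 2 bits remain

Answer: 704 1 78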